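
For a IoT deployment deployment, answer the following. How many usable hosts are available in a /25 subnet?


Given: subnet mask /25
Host bits = 32 - 25 = 7
Total addresses = 2^7 = 128
Usable hosts = 128 - 2 (network + broadcast) = 126

126


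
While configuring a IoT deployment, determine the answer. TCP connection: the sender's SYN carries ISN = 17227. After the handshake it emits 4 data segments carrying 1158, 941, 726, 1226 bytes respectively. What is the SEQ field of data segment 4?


The SYN occupies sequence number ISN = 17227, so the first data byte is ISN + 1 = 17228.
SEQ of data segment i = (ISN + 1) + sum of payload sizes of segments 1..i-1.
Segment 1: SEQ = 17228, payload = 1158 bytes
Segment 2: SEQ = 18386, payload = 941 bytes
Segment 3: SEQ = 19327, payload = 726 bytes
Segment 4: SEQ = 20053, payload = 1226 bytes
SEQ of segment 4 = 17228 + 1158 + 941 + 726 = 20053

20053


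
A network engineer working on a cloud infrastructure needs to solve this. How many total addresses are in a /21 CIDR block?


Given: CIDR prefix /21
Host bits = 32 - 21 = 11
Total addresses = 2^11 = 2048

2048


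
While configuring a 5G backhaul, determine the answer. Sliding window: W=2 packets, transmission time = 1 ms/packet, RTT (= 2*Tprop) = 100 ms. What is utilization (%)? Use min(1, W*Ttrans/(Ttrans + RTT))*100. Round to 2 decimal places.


Given: W = 2, Ttrans = 1 ms, RTT = 100 ms (= 2 * Tprop, Tprop = 50 ms)
Cycle time = Ttrans + RTT = 1 + 100 = 101 ms (first packet sent until its ACK returns)
W * Ttrans = 2 * 1 = 2 ms of sending per cycle
W * Ttrans / (Ttrans + RTT) = 2 / 101 = 0.019802
U = min(1, 0.019802) = 0.019802
U% = 1.98%

1.98


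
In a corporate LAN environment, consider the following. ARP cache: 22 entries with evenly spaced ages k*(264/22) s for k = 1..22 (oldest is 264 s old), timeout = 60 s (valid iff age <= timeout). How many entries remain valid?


Ages are k * 264/22 s for k = 1..22 (spacing = 12.0000 s).
Entry k is valid iff k * 264/22 <= 60 iff k <= 22 * 60 / 264 = 5.0000
n_valid = floor(5.0000) = 5
(n_stale = 22 - 5 = 17)

5


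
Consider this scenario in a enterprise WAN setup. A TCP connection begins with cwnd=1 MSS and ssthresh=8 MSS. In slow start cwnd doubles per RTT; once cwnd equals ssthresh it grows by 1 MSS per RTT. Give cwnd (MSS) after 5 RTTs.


RTT 0: cwnd = 1 MSS (initial)
RTT 1: cwnd = 2 MSS (slow start, doubled)
RTT 2: cwnd = 4 MSS (slow start, doubled)
RTT 3: cwnd = 8 MSS (slow start, doubled)
RTT 4: cwnd = 9 MSS (congestion avoidance, +1)
RTT 5: cwnd = 10 MSS (congestion avoidance, +1)

10


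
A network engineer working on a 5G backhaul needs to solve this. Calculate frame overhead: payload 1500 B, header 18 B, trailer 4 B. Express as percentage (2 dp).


Given: payload = 1500 B, header = 18 B, trailer = 4 B
Overhead bytes = header + trailer = 18 + 4 = 22
Total frame = payload + overhead = 1500 + 22 = 1522
Overhead % = 22 / 1522 * 100 = 1.4455% -> 1.45% (2 dp)

1.45


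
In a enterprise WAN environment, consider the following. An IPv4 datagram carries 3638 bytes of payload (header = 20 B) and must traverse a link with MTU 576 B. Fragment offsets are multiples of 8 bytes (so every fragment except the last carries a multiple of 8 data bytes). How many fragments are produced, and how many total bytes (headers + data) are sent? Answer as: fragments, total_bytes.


Max data per non-final fragment = floor((MTU - header)/8)*8 = floor((576 - 20)/8)*8 = floor(556/8)*8 = 552 B
Final fragment needs no 8-byte alignment: it can carry up to MTU - header = 556 B
Non-final fragments needed = ceil((payload - 556) / 552) = ceil(3082/552) = ceil(5.5833) = 6
Number of fragments = 6 + 1 = 7
Fragment sizes (data): 6 * 552 B + 326 B (last, 326 <= 556 OK)
Total bytes sent = payload + n_frags * header = 3638 + 7*20 = 3638 + 140 = 3778 B

7, 3778


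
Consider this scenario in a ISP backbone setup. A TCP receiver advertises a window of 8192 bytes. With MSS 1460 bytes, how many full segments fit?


Given: RWND = 8192 bytes, MSS = 1460 bytes
Full segments = floor(RWND / MSS)
Full segments = floor(8192 / 1460)
Full segments = floor(5.611) = 5

5


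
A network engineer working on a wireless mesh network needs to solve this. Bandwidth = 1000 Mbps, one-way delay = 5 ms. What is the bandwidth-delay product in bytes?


Given: bandwidth = 1000 Mbps, delay = 5 ms
BDP in bits = 1000 * 10^6 * 5 / 1000
BDP in bits = 5000000
BDP in bytes = 5000000 / 8 = 625000

625000


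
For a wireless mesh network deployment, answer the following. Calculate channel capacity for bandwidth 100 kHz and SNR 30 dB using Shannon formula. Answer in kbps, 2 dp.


Given: B = 100 kHz, SNR = 30 dB
SNR linear = 10^(30/10) = 1000
1 + SNR = 1001
log2(1001) = 9.9672262588
C = 100 * 1000 * 9.9672262588 = 996722.6259 bps
C = 996.722626 kbps -> 996.72 kbps (2 dp)

996.72


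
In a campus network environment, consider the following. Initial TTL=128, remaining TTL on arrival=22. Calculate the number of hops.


Given: initial TTL = 128, received TTL = 22
Hops = initial TTL - received TTL
Hops = 128 - 22 = 106

106


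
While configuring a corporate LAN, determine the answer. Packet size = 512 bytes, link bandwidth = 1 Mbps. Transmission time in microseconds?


Given: packet = 512 bytes, bandwidth = 1 Mbps
Packet in bits = 512 * 8 = 4096 bits
Bandwidth = 1 * 10^6 = 1000000 bps
Time = 4096 / 1000000 seconds
Time in us = 4096 * 10^6 / 1000000 = 4096

4096


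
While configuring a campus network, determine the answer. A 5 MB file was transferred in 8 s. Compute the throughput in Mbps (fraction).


Given: file = 5 MB, time = 8 s
File in Mb = 5 * 8 = 40 Mb
Throughput = 40 / 8 Mbps
Throughput = 5 Mbps

5


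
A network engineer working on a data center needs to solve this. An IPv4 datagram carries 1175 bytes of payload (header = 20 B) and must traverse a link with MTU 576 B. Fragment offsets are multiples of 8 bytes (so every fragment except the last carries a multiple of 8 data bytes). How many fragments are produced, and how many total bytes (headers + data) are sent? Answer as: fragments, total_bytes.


Max data per non-final fragment = floor((MTU - header)/8)*8 = floor((576 - 20)/8)*8 = floor(556/8)*8 = 552 B
Final fragment needs no 8-byte alignment: it can carry up to MTU - header = 556 B
Non-final fragments needed = ceil((payload - 556) / 552) = ceil(619/552) = ceil(1.1214) = 2
Number of fragments = 2 + 1 = 3
Fragment sizes (data): 2 * 552 B + 71 B (last, 71 <= 556 OK)
Total bytes sent = payload + n_frags * header = 1175 + 3*20 = 1175 + 60 = 1235 B

3, 1235


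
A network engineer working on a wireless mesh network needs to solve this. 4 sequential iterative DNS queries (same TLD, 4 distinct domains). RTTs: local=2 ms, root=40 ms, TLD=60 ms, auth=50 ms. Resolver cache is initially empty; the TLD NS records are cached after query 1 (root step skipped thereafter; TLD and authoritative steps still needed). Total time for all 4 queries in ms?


Lookup 1 (cold cache): local + root + TLD + auth = 2 + 40 + 60 + 50 = 152 ms
Lookups 2..4 (TLD NS cached -> skip root; new domain -> still ask TLD and auth): local + TLD + auth = 2 + 60 + 50 = 112 ms each
Remaining 3 lookups: 3 * 112 = 336 ms
Total = 152 + 336 = 488 ms

488


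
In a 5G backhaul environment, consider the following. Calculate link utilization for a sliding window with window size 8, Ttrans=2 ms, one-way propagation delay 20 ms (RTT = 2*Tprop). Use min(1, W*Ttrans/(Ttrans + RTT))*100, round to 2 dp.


Given: W = 8, Ttrans = 2 ms, RTT = 40 ms (= 2 * Tprop, Tprop = 20 ms)
Cycle time = Ttrans + RTT = 2 + 40 = 42 ms (first packet sent until its ACK returns)
W * Ttrans = 8 * 2 = 16 ms of sending per cycle
W * Ttrans / (Ttrans + RTT) = 16 / 42 = 0.380952
U = min(1, 0.380952) = 0.380952
U% = 38.10%

38.10


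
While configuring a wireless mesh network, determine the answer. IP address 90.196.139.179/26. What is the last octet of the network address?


Given: IP = 90.196.139.179, prefix = /26
Subnet mask = 255.255.255.192
Last octet of IP: 179
Last octet of mask: 192
Network last octet = 179 AND 192 = 128

128


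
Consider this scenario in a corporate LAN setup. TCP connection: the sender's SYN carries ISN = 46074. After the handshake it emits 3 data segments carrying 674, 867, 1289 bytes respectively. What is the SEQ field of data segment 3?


The SYN occupies sequence number ISN = 46074, so the first data byte is ISN + 1 = 46075.
SEQ of data segment i = (ISN + 1) + sum of payload sizes of segments 1..i-1.
Segment 1: SEQ = 46075, payload = 674 bytes
Segment 2: SEQ = 46749, payload = 867 bytes
Segment 3: SEQ = 47616, payload = 1289 bytes
SEQ of segment 3 = 46075 + 674 + 867 = 47616

47616


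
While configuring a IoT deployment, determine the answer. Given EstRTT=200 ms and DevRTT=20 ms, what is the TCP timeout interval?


Given: EstRTT = 200 ms, DevRTT = 20 ms
Timeout = EstRTT + 4 * DevRTT
4 * DevRTT = 4 * 20 = 80
Timeout = 200 + 80 = 280 ms

280


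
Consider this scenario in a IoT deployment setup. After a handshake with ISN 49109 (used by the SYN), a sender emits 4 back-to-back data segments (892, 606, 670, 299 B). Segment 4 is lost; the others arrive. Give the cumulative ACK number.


SYN uses sequence number 49109; first data byte = ISN + 1 = 49110.
Segment 1: SEQ = 49110, len = 892 B, covers [49110, 50001]
Segment 2: SEQ = 50002, len = 606 B, covers [50002, 50607]
Segment 3: SEQ = 50608, len = 670 B, covers [50608, 51277]
Segment 4: SEQ = 51278, len = 299 B, covers [51278, 51576] [LOST]
In-order data received: bytes [49110, 51277] (segments 1..3).
Segment 4 missing -> gap begins at byte 51278.
Cumulative ACK = next expected in-order byte = 49110 + 892 + 606 + 670 = 51278

51278


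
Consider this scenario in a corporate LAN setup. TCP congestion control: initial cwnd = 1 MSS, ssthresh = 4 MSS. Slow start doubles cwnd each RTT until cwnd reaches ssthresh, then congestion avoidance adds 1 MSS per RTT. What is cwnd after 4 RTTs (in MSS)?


RTT 0: cwnd = 1 MSS (initial)
RTT 1: cwnd = 2 MSS (slow start, doubled)
RTT 2: cwnd = 4 MSS (slow start, doubled)
RTT 3: cwnd = 5 MSS (congestion avoidance, +1)
RTT 4: cwnd = 6 MSS (congestion avoidance, +1)

6


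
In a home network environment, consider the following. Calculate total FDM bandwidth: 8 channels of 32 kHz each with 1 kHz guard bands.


Given: 8 channels, 32 kHz each, guard = 1 kHz
Channel bandwidth = 8 * 32 = 256 kHz
Guard bands = 7 gaps * 1 kHz = 7 kHz
Total = 256 + 7 = 263 kHz

263


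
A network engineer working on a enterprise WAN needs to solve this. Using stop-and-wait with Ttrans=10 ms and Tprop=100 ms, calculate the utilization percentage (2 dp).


Given: Ttrans = 10 ms, Tprop = 100 ms
RTT = 2 * Tprop = 2 * 100 = 200 ms
U = Ttrans / (Ttrans + RTT)
U = 10 / (10 + 200)
U = 10 / 210 = 0.047619
U% = 4.76%

4.76


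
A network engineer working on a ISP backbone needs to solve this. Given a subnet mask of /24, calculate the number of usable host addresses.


Given: subnet mask /24
Host bits = 32 - 24 = 8
Total addresses = 2^8 = 256
Usable hosts = 256 - 2 (network + broadcast) = 254

254


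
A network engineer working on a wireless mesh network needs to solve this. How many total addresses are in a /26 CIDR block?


Given: CIDR prefix /26
Host bits = 32 - 26 = 6
Total addresses = 2^6 = 64

64


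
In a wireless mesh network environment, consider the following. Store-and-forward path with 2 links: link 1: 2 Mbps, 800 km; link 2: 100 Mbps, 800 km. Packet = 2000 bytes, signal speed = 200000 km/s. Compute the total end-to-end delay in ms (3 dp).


Packet = 2000 bytes = 16000 bits. Store-and-forward: sum (t_trans + t_prop) per link.
Link 1: t_trans = 16000/(2*10^6) s = 8.0000 ms; t_prop = 800/200000 s = 4.0000 ms; subtotal = 12.0000 ms
Link 2: t_trans = 16000/(100*10^6) s = 0.1600 ms; t_prop = 800/200000 s = 4.0000 ms; subtotal = 4.1600 ms
End-to-end = 12.0000 + 4.1600 = 16.1600 ms -> 16.160 ms (3 dp)

16.160


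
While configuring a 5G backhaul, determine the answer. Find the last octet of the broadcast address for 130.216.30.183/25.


Given: IP = 130.216.30.183, prefix = /25
Host bits = 32 - 25 = 7
Network last octet = 183 AND mask = 128
Host part size = 2^7 - 1 = 127
Broadcast last octet = 128 OR 127 = 255

255


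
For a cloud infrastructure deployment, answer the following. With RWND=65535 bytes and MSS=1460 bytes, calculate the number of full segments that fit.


Given: RWND = 65535 bytes, MSS = 1460 bytes
Full segments = floor(RWND / MSS)
Full segments = floor(65535 / 1460)
Full segments = floor(44.887) = 44

44


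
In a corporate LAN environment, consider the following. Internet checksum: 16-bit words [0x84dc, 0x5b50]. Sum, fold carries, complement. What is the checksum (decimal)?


Given words: [0x84dc, 0x5b50]
Step 1: Sum all words
Raw sum = 34012 + 23376 = 57388
One's complement = ~57388 & 0xFFFF = 8147

8147


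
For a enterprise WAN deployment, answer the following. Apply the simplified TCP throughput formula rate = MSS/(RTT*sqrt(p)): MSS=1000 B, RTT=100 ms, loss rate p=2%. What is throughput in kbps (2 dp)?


Given: MSS = 1000 bytes, RTT = 100 ms, loss = 2%
RTT in seconds = 100 / 1000 = 0.1
Loss rate = 2% = 0.02
sqrt(loss) = sqrt(0.02) = 0.141421356237
Throughput (bytes/s) = 1000 / (0.1 * 0.141421356237) = 70710.6781
Throughput (kbps) = 70710.6781 * 8 / 1000 = 565.685425 -> 565.69 kbps (2 dp)

565.69


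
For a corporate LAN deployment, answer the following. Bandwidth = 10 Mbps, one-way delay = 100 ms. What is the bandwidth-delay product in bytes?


Given: bandwidth = 10 Mbps, delay = 100 ms
BDP in bits = 10 * 10^6 * 100 / 1000
BDP in bits = 1000000
BDP in bytes = 1000000 / 8 = 125000

125000


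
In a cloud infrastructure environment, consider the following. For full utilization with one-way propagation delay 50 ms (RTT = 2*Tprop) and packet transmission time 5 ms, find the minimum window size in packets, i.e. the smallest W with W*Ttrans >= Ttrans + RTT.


Given: Ttrans = 5 ms, RTT = 100 ms (= 2 * Tprop, Tprop = 50 ms)
Time until first ACK returns = Ttrans + RTT = 5 + 100 = 105 ms
Need W * Ttrans >= Ttrans + RTT  ->  W >= (Ttrans + RTT) / Ttrans
(Ttrans + RTT) / Ttrans = 105 / 5 = 21
W_min = ceil(21) = 21

21


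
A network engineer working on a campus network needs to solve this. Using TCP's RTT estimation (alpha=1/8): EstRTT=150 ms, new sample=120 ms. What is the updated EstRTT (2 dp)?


Given: EstRTT = 150 ms, SampleRTT = 120 ms, alpha = 1/8
New EstRTT = (1 - alpha) * EstRTT + alpha * SampleRTT
(7/8) * 150 = 131.25
(1/8) * 120 = 15
New EstRTT = 131.25 + 15 = 146.25 ms -> 146.25 ms (2 dp)

146.25


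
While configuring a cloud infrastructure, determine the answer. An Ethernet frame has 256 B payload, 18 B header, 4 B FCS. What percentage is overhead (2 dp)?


Given: payload = 256 B, header = 18 B, trailer = 4 B
Overhead bytes = header + trailer = 18 + 4 = 22
Total frame = payload + overhead = 256 + 22 = 278
Overhead % = 22 / 278 * 100 = 7.9137% -> 7.91% (2 dp)

7.91


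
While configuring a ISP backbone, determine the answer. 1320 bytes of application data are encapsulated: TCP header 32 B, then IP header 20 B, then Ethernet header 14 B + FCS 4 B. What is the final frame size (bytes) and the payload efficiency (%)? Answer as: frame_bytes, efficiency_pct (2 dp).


TCP segment = 1320 + 32 = 1352 B
IP packet = 1352 + 20 = 1372 B
Ethernet frame = 1372 + 14 + 4 = 1390 B
Efficiency = app / frame = 1320 / 1390 = 0.949640 = 94.9640% -> 94.96% (2 dp)

1390, 94.96


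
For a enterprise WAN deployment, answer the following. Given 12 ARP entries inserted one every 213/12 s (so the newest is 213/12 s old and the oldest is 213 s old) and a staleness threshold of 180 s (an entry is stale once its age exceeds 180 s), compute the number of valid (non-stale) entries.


Ages are k * 213/12 s for k = 1..12 (spacing = 17.7500 s).
Entry k is valid iff k * 213/12 <= 180 iff k <= 12 * 180 / 213 = 10.1408
n_valid = floor(10.1408) = 10
(n_stale = 12 - 10 = 2)

10


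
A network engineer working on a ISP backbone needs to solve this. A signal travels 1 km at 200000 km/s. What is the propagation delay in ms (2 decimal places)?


Given: distance = 1 km, speed = 200000 km/s
Delay = distance / speed = 1 / 200000 seconds
Delay in ms = 1 * 1000 / 200000
Delay = 0.0050 ms
Rounded to 2 dp = 0.01 ms

0.01


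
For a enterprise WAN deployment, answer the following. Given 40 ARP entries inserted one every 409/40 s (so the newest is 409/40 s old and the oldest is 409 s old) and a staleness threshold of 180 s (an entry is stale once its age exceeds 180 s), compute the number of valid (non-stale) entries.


Ages are k * 409/40 s for k = 1..40 (spacing = 10.2250 s).
Entry k is valid iff k * 409/40 <= 180 iff k <= 40 * 180 / 409 = 17.6039
n_valid = floor(17.6039) = 17
(n_stale = 40 - 17 = 23)

17


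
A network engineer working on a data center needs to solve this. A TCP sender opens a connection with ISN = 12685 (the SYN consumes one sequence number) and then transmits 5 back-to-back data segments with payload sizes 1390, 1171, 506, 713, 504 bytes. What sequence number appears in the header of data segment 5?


The SYN occupies sequence number ISN = 12685, so the first data byte is ISN + 1 = 12686.
SEQ of data segment i = (ISN + 1) + sum of payload sizes of segments 1..i-1.
Segment 1: SEQ = 12686, payload = 1390 bytes
Segment 2: SEQ = 14076, payload = 1171 bytes
Segment 3: SEQ = 15247, payload = 506 bytes
Segment 4: SEQ = 15753, payload = 713 bytes
Segment 5: SEQ = 16466, payload = 504 bytes
SEQ of segment 5 = 12686 + 1390 + 1171 + 506 + 713 = 16466

16466


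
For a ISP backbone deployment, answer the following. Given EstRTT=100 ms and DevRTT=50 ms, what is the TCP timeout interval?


Given: EstRTT = 100 ms, DevRTT = 50 ms
Timeout = EstRTT + 4 * DevRTT
4 * DevRTT = 4 * 50 = 200
Timeout = 100 + 200 = 300 ms

300


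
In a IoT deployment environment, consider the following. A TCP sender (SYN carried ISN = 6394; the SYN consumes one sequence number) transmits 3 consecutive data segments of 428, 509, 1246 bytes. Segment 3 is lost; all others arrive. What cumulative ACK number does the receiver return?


SYN uses sequence number 6394; first data byte = ISN + 1 = 6395.
Segment 1: SEQ = 6395, len = 428 B, covers [6395, 6822]
Segment 2: SEQ = 6823, len = 509 B, covers [6823, 7331]
Segment 3: SEQ = 7332, len = 1246 B, covers [7332, 8577] [LOST]
In-order data received: bytes [6395, 7331] (segments 1..2).
Segment 3 missing -> gap begins at byte 7332.
Cumulative ACK = next expected in-order byte = 6395 + 428 + 509 = 7332

7332


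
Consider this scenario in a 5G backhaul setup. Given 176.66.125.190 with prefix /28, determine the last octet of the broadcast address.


Given: IP = 176.66.125.190, prefix = /28
Host bits = 32 - 28 = 4
Network last octet = 190 AND mask = 176
Host part size = 2^4 - 1 = 15
Broadcast last octet = 176 OR 15 = 191

191


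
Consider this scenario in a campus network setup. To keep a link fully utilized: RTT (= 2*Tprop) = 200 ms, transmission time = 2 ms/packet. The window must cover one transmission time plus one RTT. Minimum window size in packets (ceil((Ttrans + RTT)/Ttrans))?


Given: Ttrans = 2 ms, RTT = 200 ms (= 2 * Tprop, Tprop = 100 ms)
Time until first ACK returns = Ttrans + RTT = 2 + 200 = 202 ms
Need W * Ttrans >= Ttrans + RTT  ->  W >= (Ttrans + RTT) / Ttrans
(Ttrans + RTT) / Ttrans = 202 / 2 = 101
W_min = ceil(101) = 101

101


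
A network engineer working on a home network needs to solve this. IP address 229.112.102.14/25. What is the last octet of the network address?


Given: IP = 229.112.102.14, prefix = /25
Subnet mask = 255.255.255.128
Last octet of IP: 14
Last octet of mask: 128
Network last octet = 14 AND 128 = 0

0


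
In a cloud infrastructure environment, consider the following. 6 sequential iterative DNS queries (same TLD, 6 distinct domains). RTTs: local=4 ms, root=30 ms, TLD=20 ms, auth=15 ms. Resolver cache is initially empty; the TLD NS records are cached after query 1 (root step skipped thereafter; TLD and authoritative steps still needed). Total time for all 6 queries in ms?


Lookup 1 (cold cache): local + root + TLD + auth = 4 + 30 + 20 + 15 = 69 ms
Lookups 2..6 (TLD NS cached -> skip root; new domain -> still ask TLD and auth): local + TLD + auth = 4 + 20 + 15 = 39 ms each
Remaining 5 lookups: 5 * 39 = 195 ms
Total = 69 + 195 = 264 ms

264


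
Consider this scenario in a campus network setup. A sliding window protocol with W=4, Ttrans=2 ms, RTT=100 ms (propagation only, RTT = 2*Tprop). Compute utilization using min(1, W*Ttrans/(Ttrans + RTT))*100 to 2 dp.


Given: W = 4, Ttrans = 2 ms, RTT = 100 ms (= 2 * Tprop, Tprop = 50 ms)
Cycle time = Ttrans + RTT = 2 + 100 = 102 ms (first packet sent until its ACK returns)
W * Ttrans = 4 * 2 = 8 ms of sending per cycle
W * Ttrans / (Ttrans + RTT) = 8 / 102 = 0.078431
U = min(1, 0.078431) = 0.078431
U% = 7.84%

7.84


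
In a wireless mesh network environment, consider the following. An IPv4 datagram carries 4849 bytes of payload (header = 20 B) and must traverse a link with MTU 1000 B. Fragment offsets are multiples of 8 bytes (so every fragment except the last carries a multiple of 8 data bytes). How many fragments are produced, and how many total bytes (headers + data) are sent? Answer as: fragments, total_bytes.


Max data per non-final fragment = floor((MTU - header)/8)*8 = floor((1000 - 20)/8)*8 = floor(980/8)*8 = 976 B
Final fragment needs no 8-byte alignment: it can carry up to MTU - header = 980 B
Non-final fragments needed = ceil((payload - 980) / 976) = ceil(3869/976) = ceil(3.9641) = 4
Number of fragments = 4 + 1 = 5
Fragment sizes (data): 4 * 976 B + 945 B (last, 945 <= 980 OK)
Total bytes sent = payload + n_frags * header = 4849 + 5*20 = 4849 + 100 = 4949 B

5, 4949


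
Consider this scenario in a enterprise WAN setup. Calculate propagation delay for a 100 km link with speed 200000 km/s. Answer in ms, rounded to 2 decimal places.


Given: distance = 100 km, speed = 200000 km/s
Delay = distance / speed = 100 / 200000 seconds
Delay in ms = 100 * 1000 / 200000
Delay = 0.5000 ms
Rounded to 2 dp = 0.50 ms

0.50


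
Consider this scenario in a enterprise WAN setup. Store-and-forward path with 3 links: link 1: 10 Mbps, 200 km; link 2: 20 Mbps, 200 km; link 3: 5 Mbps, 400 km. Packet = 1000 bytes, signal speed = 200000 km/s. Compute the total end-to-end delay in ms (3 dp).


Packet = 1000 bytes = 8000 bits. Store-and-forward: sum (t_trans + t_prop) per link.
Link 1: t_trans = 8000/(10*10^6) s = 0.8000 ms; t_prop = 200/200000 s = 1.0000 ms; subtotal = 1.8000 ms
Link 2: t_trans = 8000/(20*10^6) s = 0.4000 ms; t_prop = 200/200000 s = 1.0000 ms; subtotal = 1.4000 ms
Link 3: t_trans = 8000/(5*10^6) s = 1.6000 ms; t_prop = 400/200000 s = 2.0000 ms; subtotal = 3.6000 ms
End-to-end = 1.8000 + 1.4000 + 3.6000 = 6.8000 ms -> 6.800 ms (3 dp)

6.800


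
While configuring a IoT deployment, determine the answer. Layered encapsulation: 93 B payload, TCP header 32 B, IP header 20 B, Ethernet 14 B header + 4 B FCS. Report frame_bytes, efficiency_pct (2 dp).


TCP segment = 93 + 32 = 125 B
IP packet = 125 + 20 = 145 B
Ethernet frame = 145 + 14 + 4 = 163 B
Efficiency = app / frame = 93 / 163 = 0.570552 = 57.0552% -> 57.06% (2 dp)

163, 57.06


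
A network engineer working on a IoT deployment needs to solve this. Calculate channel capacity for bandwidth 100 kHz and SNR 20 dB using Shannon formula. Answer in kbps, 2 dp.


Given: B = 100 kHz, SNR = 20 dB
SNR linear = 10^(20/10) = 100
1 + SNR = 101
log2(101) = 6.6582114828
C = 100 * 1000 * 6.6582114828 = 665821.1483 bps
C = 665.821148 kbps -> 665.82 kbps (2 dp)

665.82


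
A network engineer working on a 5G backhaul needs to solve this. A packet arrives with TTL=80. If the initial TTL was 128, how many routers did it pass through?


Given: initial TTL = 128, received TTL = 80
Hops = initial TTL - received TTL
Hops = 128 - 80 = 48

48


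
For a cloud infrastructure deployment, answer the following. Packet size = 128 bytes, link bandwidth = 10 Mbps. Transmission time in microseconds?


Given: packet = 128 bytes, bandwidth = 10 Mbps
Packet in bits = 128 * 8 = 1024 bits
Bandwidth = 10 * 10^6 = 10000000 bps
Time = 1024 / 10000000 seconds
Time in us = 1024 * 10^6 / 10000000 = 102.4

102.4


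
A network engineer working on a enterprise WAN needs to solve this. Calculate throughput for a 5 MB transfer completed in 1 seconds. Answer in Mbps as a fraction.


Given: file = 5 MB, time = 1 s
File in Mb = 5 * 8 = 40 Mb
Throughput = 40 / 1 Mbps
Throughput = 40 Mbps

40


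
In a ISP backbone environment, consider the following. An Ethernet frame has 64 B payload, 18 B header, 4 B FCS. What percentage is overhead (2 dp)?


Given: payload = 64 B, header = 18 B, trailer = 4 B
Overhead bytes = header + trailer = 18 + 4 = 22
Total frame = payload + overhead = 64 + 22 = 86
Overhead % = 22 / 86 * 100 = 25.5814% -> 25.58% (2 dp)

25.58


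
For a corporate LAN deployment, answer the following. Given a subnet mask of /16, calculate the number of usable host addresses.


Given: subnet mask /16
Host bits = 32 - 16 = 16
Total addresses = 2^16 = 65536
Usable hosts = 65536 - 2 (network + broadcast) = 65534

65534


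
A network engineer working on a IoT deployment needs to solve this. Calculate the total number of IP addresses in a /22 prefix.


Given: CIDR prefix /22
Host bits = 32 - 22 = 10
Total addresses = 2^10 = 1024

1024


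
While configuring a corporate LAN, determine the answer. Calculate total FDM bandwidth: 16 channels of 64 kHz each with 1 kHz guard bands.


Given: 16 channels, 64 kHz each, guard = 1 kHz
Channel bandwidth = 16 * 64 = 1024 kHz
Guard bands = 15 gaps * 1 kHz = 15 kHz
Total = 1024 + 15 = 1039 kHz

1039


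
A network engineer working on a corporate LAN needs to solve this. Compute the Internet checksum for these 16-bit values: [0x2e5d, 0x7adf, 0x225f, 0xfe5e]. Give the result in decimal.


Given words: [0x2e5d, 0x7adf, 0x225f, 0xfe5e]
Step 1: Sum all words
Raw sum = 11869 + 31455 + 8799 + 65118 = 117241
Step 2: Fold carry: (51705 + 1) = 51706
One's complement = ~51706 & 0xFFFF = 13829

13829


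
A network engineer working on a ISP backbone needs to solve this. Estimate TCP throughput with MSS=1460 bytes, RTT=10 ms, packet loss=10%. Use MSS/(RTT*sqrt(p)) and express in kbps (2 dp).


Given: MSS = 1460 bytes, RTT = 10 ms, loss = 10%
RTT in seconds = 10 / 1000 = 0.01
Loss rate = 10% = 0.1
sqrt(loss) = sqrt(0.1) = 0.316227766017
Throughput (bytes/s) = 1460 / (0.01 * 0.316227766017) = 461692.5384
Throughput (kbps) = 461692.5384 * 8 / 1000 = 3693.540307 -> 3693.54 kbps (2 dp)

3693.54


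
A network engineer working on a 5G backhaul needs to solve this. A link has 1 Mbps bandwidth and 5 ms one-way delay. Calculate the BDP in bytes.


Given: bandwidth = 1 Mbps, delay = 5 ms
BDP in bits = 1 * 10^6 * 5 / 1000
BDP in bits = 5000
BDP in bytes = 5000 / 8 = 625

625


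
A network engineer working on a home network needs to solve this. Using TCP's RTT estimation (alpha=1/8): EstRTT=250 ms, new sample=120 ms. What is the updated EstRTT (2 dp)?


Given: EstRTT = 250 ms, SampleRTT = 120 ms, alpha = 1/8
New EstRTT = (1 - alpha) * EstRTT + alpha * SampleRTT
(7/8) * 250 = 218.75
(1/8) * 120 = 15
New EstRTT = 218.75 + 15 = 233.75 ms -> 233.75 ms (2 dp)

233.75


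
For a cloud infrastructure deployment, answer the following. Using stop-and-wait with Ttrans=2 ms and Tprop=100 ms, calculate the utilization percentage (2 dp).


Given: Ttrans = 2 ms, Tprop = 100 ms
RTT = 2 * Tprop = 2 * 100 = 200 ms
U = Ttrans / (Ttrans + RTT)
U = 2 / (2 + 200)
U = 2 / 202 = 0.009901
U% = 0.99%

0.99


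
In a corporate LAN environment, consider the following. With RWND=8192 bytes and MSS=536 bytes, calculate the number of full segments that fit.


Given: RWND = 8192 bytes, MSS = 536 bytes
Full segments = floor(RWND / MSS)
Full segments = floor(8192 / 536)
Full segments = floor(15.2836) = 15

15


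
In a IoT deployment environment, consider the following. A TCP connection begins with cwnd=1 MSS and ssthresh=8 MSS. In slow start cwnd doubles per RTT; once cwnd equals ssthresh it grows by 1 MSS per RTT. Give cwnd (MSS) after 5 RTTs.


RTT 0: cwnd = 1 MSS (initial)
RTT 1: cwnd = 2 MSS (slow start, doubled)
RTT 2: cwnd = 4 MSS (slow start, doubled)
RTT 3: cwnd = 8 MSS (slow start, doubled)
RTT 4: cwnd = 9 MSS (congestion avoidance, +1)
RTT 5: cwnd = 10 MSS (congestion avoidance, +1)

10


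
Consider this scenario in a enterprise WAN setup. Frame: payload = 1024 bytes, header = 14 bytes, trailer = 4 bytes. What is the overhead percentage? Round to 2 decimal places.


Given: payload = 1024 B, header = 14 B, trailer = 4 B
Overhead bytes = header + trailer = 14 + 4 = 18
Total frame = payload + overhead = 1024 + 18 = 1042
Overhead % = 18 / 1042 * 100 = 1.7274% -> 1.73% (2 dp)

1.73


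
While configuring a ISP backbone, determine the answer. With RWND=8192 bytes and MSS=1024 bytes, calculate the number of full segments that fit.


Given: RWND = 8192 bytes, MSS = 1024 bytes
Full segments = floor(RWND / MSS)
Full segments = floor(8192 / 1024)
Full segments = floor(8.0) = 8

8


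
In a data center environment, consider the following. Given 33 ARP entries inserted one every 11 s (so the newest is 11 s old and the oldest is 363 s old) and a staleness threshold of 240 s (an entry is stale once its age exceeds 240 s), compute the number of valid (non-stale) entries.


Ages are k * 363/33 s for k = 1..33 (spacing = 11.0000 s).
Entry k is valid iff k * 363/33 <= 240 iff k <= 33 * 240 / 363 = 21.8182
n_valid = floor(21.8182) = 21
(n_stale = 33 - 21 = 12)

21


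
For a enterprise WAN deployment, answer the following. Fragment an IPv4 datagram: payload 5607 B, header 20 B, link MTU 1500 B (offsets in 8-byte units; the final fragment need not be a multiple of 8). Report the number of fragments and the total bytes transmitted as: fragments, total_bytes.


Max data per non-final fragment = floor((MTU - header)/8)*8 = floor((1500 - 20)/8)*8 = floor(1480/8)*8 = 1480 B
Final fragment needs no 8-byte alignment: it can carry up to MTU - header = 1480 B
Non-final fragments needed = ceil((payload - 1480) / 1480) = ceil(4127/1480) = ceil(2.7885) = 3
Number of fragments = 3 + 1 = 4
Fragment sizes (data): 3 * 1480 B + 1167 B (last, 1167 <= 1480 OK)
Total bytes sent = payload + n_frags * header = 5607 + 4*20 = 5607 + 80 = 5687 B

4, 5687


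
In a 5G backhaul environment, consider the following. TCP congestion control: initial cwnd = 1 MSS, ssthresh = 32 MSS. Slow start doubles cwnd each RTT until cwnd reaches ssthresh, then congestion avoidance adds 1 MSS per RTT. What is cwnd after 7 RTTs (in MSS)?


RTT 0: cwnd = 1 MSS (initial)
RTT 1: cwnd = 2 MSS (slow start, doubled)
RTT 2: cwnd = 4 MSS (slow start, doubled)
RTT 3: cwnd = 8 MSS (slow start, doubled)
RTT 4: cwnd = 16 MSS (slow start, doubled)
RTT 5: cwnd = 32 MSS (slow start, doubled)
RTT 6: cwnd = 33 MSS (congestion avoidance, +1)
RTT 7: cwnd = 34 MSS (congestion avoidance, +1)

34


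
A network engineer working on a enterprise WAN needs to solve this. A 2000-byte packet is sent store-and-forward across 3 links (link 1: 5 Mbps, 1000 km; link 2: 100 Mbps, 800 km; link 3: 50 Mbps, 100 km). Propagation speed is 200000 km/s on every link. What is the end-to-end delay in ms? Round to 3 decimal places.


Packet = 2000 bytes = 16000 bits. Store-and-forward: sum (t_trans + t_prop) per link.
Link 1: t_trans = 16000/(5*10^6) s = 3.2000 ms; t_prop = 1000/200000 s = 5.0000 ms; subtotal = 8.2000 ms
Link 2: t_trans = 16000/(100*10^6) s = 0.1600 ms; t_prop = 800/200000 s = 4.0000 ms; subtotal = 4.1600 ms
Link 3: t_trans = 16000/(50*10^6) s = 0.3200 ms; t_prop = 100/200000 s = 0.5000 ms; subtotal = 0.8200 ms
End-to-end = 8.2000 + 4.1600 + 0.8200 = 13.1800 ms -> 13.180 ms (3 dp)

13.180


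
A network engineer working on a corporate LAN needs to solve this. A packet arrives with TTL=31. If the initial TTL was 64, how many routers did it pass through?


Given: initial TTL = 64, received TTL = 31
Hops = initial TTL - received TTL
Hops = 64 - 31 = 33

33


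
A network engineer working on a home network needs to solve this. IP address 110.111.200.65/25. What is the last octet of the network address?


Given: IP = 110.111.200.65, prefix = /25
Subnet mask = 255.255.255.128
Last octet of IP: 65
Last octet of mask: 128
Network last octet = 65 AND 128 = 0

0


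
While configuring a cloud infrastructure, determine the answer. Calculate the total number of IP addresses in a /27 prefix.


Given: CIDR prefix /27
Host bits = 32 - 27 = 5
Total addresses = 2^5 = 32

32


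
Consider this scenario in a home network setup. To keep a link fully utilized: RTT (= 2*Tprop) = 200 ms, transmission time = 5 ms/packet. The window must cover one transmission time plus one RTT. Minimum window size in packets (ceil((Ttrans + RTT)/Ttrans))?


Given: Ttrans = 5 ms, RTT = 200 ms (= 2 * Tprop, Tprop = 100 ms)
Time until first ACK returns = Ttrans + RTT = 5 + 200 = 205 ms
Need W * Ttrans >= Ttrans + RTT  ->  W >= (Ttrans + RTT) / Ttrans
(Ttrans + RTT) / Ttrans = 205 / 5 = 41
W_min = ceil(41) = 41

41


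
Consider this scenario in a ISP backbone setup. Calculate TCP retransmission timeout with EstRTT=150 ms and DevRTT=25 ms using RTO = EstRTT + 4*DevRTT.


Given: EstRTT = 150 ms, DevRTT = 25 ms
Timeout = EstRTT + 4 * DevRTT
4 * DevRTT = 4 * 25 = 100
Timeout = 150 + 100 = 250 ms

250


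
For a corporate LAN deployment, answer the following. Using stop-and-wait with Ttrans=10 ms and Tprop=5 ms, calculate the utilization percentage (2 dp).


Given: Ttrans = 10 ms, Tprop = 5 ms
RTT = 2 * Tprop = 2 * 5 = 10 ms
U = Ttrans / (Ttrans + RTT)
U = 10 / (10 + 10)
U = 10 / 20 = 0.5
U% = 50.00%

50.00


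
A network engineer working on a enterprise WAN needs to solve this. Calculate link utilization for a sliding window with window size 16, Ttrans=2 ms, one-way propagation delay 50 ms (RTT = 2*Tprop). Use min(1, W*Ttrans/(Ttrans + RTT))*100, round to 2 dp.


Given: W = 16, Ttrans = 2 ms, RTT = 100 ms (= 2 * Tprop, Tprop = 50 ms)
Cycle time = Ttrans + RTT = 2 + 100 = 102 ms (first packet sent until its ACK returns)
W * Ttrans = 16 * 2 = 32 ms of sending per cycle
W * Ttrans / (Ttrans + RTT) = 32 / 102 = 0.313725
U = min(1, 0.313725) = 0.313725
U% = 31.37%

31.37


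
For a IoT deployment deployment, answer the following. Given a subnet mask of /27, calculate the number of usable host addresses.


Given: subnet mask /27
Host bits = 32 - 27 = 5
Total addresses = 2^5 = 32
Usable hosts = 32 - 2 (network + broadcast) = 30

30


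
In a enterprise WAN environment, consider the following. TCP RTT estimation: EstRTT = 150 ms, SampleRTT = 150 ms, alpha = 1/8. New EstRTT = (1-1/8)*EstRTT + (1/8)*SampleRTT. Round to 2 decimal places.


Given: EstRTT = 150 ms, SampleRTT = 150 ms, alpha = 1/8
New EstRTT = (1 - alpha) * EstRTT + alpha * SampleRTT
(7/8) * 150 = 131.25
(1/8) * 150 = 18.75
New EstRTT = 131.25 + 18.75 = 150 ms -> 150.00 ms (2 dp)

150.00


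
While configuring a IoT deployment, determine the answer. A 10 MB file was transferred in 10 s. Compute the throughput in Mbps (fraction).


Given: file = 10 MB, time = 10 s
File in Mb = 10 * 8 = 80 Mb
Throughput = 80 / 10 Mbps
Throughput = 8 Mbps

8


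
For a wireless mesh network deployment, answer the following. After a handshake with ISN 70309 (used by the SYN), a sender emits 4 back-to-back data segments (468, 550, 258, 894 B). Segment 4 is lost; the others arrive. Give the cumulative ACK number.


SYN uses sequence number 70309; first data byte = ISN + 1 = 70310.
Segment 1: SEQ = 70310, len = 468 B, covers [70310, 70777]
Segment 2: SEQ = 70778, len = 550 B, covers [70778, 71327]
Segment 3: SEQ = 71328, len = 258 B, covers [71328, 71585]
Segment 4: SEQ = 71586, len = 894 B, covers [71586, 72479] [LOST]
In-order data received: bytes [70310, 71585] (segments 1..3).
Segment 4 missing -> gap begins at byte 71586.
Cumulative ACK = next expected in-order byte = 70310 + 468 + 550 + 258 = 71586

71586


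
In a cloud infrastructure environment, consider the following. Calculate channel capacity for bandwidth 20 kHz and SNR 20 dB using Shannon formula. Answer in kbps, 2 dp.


Given: B = 20 kHz, SNR = 20 dB
SNR linear = 10^(20/10) = 100
1 + SNR = 101
log2(101) = 6.6582114828
C = 20 * 1000 * 6.6582114828 = 133164.2297 bps
C = 133.164230 kbps -> 133.16 kbps (2 dp)

133.16


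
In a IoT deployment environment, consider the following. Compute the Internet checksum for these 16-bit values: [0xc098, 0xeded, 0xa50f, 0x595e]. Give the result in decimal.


Given words: [0xc098, 0xeded, 0xa50f, 0x595e]
Step 1: Sum all words
Raw sum = 49304 + 60909 + 42255 + 22878 = 175346
Step 2: Fold carry: (44274 + 2) = 44276
One's complement = ~44276 & 0xFFFF = 21259

21259


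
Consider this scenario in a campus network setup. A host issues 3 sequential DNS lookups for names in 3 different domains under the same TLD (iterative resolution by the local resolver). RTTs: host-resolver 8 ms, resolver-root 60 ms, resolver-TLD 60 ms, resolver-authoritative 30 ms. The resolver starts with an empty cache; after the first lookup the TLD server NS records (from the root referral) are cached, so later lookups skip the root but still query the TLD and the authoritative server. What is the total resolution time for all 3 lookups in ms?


Lookup 1 (cold cache): local + root + TLD + auth = 8 + 60 + 60 + 30 = 158 ms
Lookups 2..3 (TLD NS cached -> skip root; new domain -> still ask TLD and auth): local + TLD + auth = 8 + 60 + 30 = 98 ms each
Remaining 2 lookups: 2 * 98 = 196 ms
Total = 158 + 196 = 354 ms

354


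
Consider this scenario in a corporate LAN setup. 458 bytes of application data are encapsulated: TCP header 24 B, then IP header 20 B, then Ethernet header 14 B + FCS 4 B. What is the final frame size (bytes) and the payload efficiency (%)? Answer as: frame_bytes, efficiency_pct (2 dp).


TCP segment = 458 + 24 = 482 B
IP packet = 482 + 20 = 502 B
Ethernet frame = 502 + 14 + 4 = 520 B
Efficiency = app / frame = 458 / 520 = 0.880769 = 88.0769% -> 88.08% (2 dp)

520, 88.08


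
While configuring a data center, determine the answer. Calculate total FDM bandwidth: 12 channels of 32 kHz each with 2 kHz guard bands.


Given: 12 channels, 32 kHz each, guard = 2 kHz
Channel bandwidth = 12 * 32 = 384 kHz
Guard bands = 11 gaps * 2 kHz = 22 kHz
Total = 384 + 22 = 406 kHz

406


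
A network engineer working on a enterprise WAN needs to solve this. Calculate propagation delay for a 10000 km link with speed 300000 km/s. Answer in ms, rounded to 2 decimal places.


Given: distance = 10000 km, speed = 300000 km/s
Delay = distance / speed = 10000 / 300000 seconds
Delay in ms = 10000 * 1000 / 300000
Delay = 33.3333 ms
Rounded to 2 dp = 33.33 ms

33.33


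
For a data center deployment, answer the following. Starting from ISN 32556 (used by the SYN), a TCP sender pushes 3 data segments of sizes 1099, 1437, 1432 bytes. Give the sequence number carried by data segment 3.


The SYN occupies sequence number ISN = 32556, so the first data byte is ISN + 1 = 32557.
SEQ of data segment i = (ISN + 1) + sum of payload sizes of segments 1..i-1.
Segment 1: SEQ = 32557, payload = 1099 bytes
Segment 2: SEQ = 33656, payload = 1437 bytes
Segment 3: SEQ = 35093, payload = 1432 bytes
SEQ of segment 3 = 32557 + 1099 + 1437 = 35093

35093


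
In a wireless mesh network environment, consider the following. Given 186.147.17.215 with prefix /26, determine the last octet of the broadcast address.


Given: IP = 186.147.17.215, prefix = /26
Host bits = 32 - 26 = 6
Network last octet = 215 AND mask = 192
Host part size = 2^6 - 1 = 63
Broadcast last octet = 192 OR 63 = 255

255


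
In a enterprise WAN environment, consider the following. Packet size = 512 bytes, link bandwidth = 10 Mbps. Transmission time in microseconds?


Given: packet = 512 bytes, bandwidth = 10 Mbps
Packet in bits = 512 * 8 = 4096 bits
Bandwidth = 10 * 10^6 = 10000000 bps
Time = 4096 / 10000000 seconds
Time in us = 4096 * 10^6 / 10000000 = 409.6

409.6
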